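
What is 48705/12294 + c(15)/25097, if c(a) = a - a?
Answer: 16235/4098 ≈ 3.9617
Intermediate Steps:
c(a) = 0
48705/12294 + c(15)/25097 = 48705/12294 + 0/25097 = 48705*(1/12294) + 0*(1/25097) = 16235/4098 + 0 = 16235/4098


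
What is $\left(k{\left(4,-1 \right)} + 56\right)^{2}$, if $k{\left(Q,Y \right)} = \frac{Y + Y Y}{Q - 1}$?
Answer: $3136$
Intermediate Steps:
$k{\left(Q,Y \right)} = \frac{Y + Y^{2}}{-1 + Q}$
$\left(k{\left(4,-1 \right)} + 56\right)^{2} = \left(- \frac{1 - 1}{-1 + 4} + 56\right)^{2} = \left(\left(-1\right) \frac{1}{3} \cdot 0 + 56\right)^{2} = \left(0 + 56\right)^{2} = 56^{2} = 3136$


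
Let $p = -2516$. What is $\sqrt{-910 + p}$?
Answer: $i \sqrt{3426} \approx 58.532 i$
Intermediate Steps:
$\sqrt{-910 + p} = \sqrt{-910 - 2516} = \sqrt{-3426} = i \sqrt{3426}$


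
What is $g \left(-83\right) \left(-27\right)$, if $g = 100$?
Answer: $224100$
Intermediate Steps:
$g \left(-83\right) \left(-27\right) = 100 \left(-83\right) \left(-27\right) = \left(-8300\right) \left(-27\right) = 224100$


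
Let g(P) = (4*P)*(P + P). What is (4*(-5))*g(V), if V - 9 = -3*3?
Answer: 0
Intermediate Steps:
V = 0 (V = 9 - 3*3 = 9 - 9 = 0)
g(P) = 8*P² (g(P) = (4*P)*(2*P) = 8*P²)
(4*(-5))*g(V) = (4*(-5))*(8*0²) = -160*0 = -20*0 = 0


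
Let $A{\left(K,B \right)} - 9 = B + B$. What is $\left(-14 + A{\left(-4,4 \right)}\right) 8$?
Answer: $24$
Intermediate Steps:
$A{\left(K,B \right)} = 9 + 2 B$ ($A{\left(K,B \right)} = 9 + \left(B + B\right) = 9 + 2 B$)
$\left(-14 + A{\left(-4,4 \right)}\right) 8 = \left(-14 + \left(9 + 2 \cdot 4\right)\right) 8 = \left(-14 + \left(9 + 8\right)\right) 8 = \left(-14 + 17\right) 8 = 3 \cdot 8 = 24$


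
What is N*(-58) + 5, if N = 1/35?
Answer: 117/35 ≈ 3.3429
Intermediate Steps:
N = 1/35 ≈ 0.028571
N*(-58) + 5 = (1/35)*(-58) + 5 = -58/35 + 5 = 117/35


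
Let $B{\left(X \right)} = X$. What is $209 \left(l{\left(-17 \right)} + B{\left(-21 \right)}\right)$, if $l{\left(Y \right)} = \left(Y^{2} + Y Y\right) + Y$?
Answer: $112860$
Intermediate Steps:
$l{\left(Y \right)} = Y + 2 Y^{2}$ ($l{\left(Y \right)} = \left(Y^{2} + Y^{2}\right) + Y = 2 Y^{2} + Y = Y + 2 Y^{2}$)
$209 \left(l{\left(-17 \right)} + B{\left(-21 \right)}\right) = 209 \left(- 17 \left(1 + 2 \left(-17\right)\right) - 21\right) = 209 \left(- 17 \left(1 - 34\right) - 21\right) = 209 \left(\left(-17\right) \left(-33\right) - 21\right) = 209 \left(561 - 21\right) = 209 \cdot 540 = 112860$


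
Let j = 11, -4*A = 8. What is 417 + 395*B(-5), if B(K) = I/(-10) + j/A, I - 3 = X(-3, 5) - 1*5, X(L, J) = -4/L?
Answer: -10375/6 ≈ -1729.2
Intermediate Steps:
A = -2 (A = -¼*8 = -2)
I = -⅔ (I = 3 + (-4/(-3) - 1*5) = 3 + (-4*(-⅓) - 5) = 3 + (4/3 - 5) = 3 - 11/3 = -⅔ ≈ -0.66667)
B(K) = -163/30 (B(K) = -⅔/(-10) + 11/(-2) = -⅔*(-⅒) + 11*(-½) = 1/15 - 11/2 = -163/30)
417 + 395*B(-5) = 417 + 395*(-163/30) = 417 - 12877/6 = -10375/6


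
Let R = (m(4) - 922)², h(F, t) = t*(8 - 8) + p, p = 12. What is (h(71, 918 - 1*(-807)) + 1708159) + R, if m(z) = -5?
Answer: 2567500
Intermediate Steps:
h(F, t) = 12 (h(F, t) = t*(8 - 8) + 12 = t*0 + 12 = 0 + 12 = 12)
R = 859329 (R = (-5 - 922)² = (-927)² = 859329)
(h(71, 918 - 1*(-807)) + 1708159) + R = (12 + 1708159) + 859329 = 1708171 + 859329 = 2567500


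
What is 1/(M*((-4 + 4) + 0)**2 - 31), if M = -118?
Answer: -1/31 ≈ -0.032258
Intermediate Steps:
1/(M*((-4 + 4) + 0)**2 - 31) = 1/(-118*((-4 + 4) + 0)**2 - 31) = 1/(-118*(0 + 0)**2 - 31) = 1/(-118*0**2 - 31) = 1/(-118*0 - 31) = 1/(0 - 31) = 1/(-31) = -1/31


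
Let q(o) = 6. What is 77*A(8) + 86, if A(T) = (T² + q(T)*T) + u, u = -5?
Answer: 8325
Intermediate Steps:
A(T) = -5 + T² + 6*T (A(T) = (T² + 6*T) - 5 = -5 + T² + 6*T)
77*A(8) + 86 = 77*(-5 + 8² + 6*8) + 86 = 77*(-5 + 64 + 48) + 86 = 77*107 + 86 = 8239 + 86 = 8325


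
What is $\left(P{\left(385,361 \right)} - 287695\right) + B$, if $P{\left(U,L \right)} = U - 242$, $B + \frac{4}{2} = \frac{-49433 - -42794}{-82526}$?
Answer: $- \frac{23730674765}{82526} \approx -2.8755 \cdot 10^{5}$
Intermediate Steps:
$B = - \frac{158413}{82526}$ ($B = -2 + \frac{-49433 - -42794}{-82526} = -2 + \left(-49433 + 42794\right) \left(- \frac{1}{82526}\right) = -2 - - \frac{6639}{82526} = -2 + \frac{6639}{82526} = - \frac{158413}{82526} \approx -1.9196$)
$P{\left(U,L \right)} = -242 + U$ ($P{\left(U,L \right)} = U - 242 = -242 + U$)
$\left(P{\left(385,361 \right)} - 287695\right) + B = \left(\left(-242 + 385\right) - 287695\right) - \frac{158413}{82526} = \left(143 - 287695\right) - \frac{158413}{82526} = -287552 - \frac{158413}{82526} = - \frac{23730674765}{82526}$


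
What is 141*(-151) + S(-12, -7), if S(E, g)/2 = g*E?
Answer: -21123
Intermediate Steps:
S(E, g) = 2*E*g (S(E, g) = 2*(g*E) = 2*(E*g) = 2*E*g)
141*(-151) + S(-12, -7) = 141*(-151) + 2*(-12)*(-7) = -21291 + 168 = -21123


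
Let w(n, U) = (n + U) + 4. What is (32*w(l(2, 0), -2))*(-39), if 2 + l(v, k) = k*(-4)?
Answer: 0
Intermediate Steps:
l(v, k) = -2 - 4*k (l(v, k) = -2 + k*(-4) = -2 - 4*k)
w(n, U) = 4 + U + n (w(n, U) = (U + n) + 4 = 4 + U + n)
(32*w(l(2, 0), -2))*(-39) = (32*(4 - 2 + (-2 - 4*0)))*(-39) = (32*(4 - 2 + (-2 + 0)))*(-39) = (32*(4 - 2 - 2))*(-39) = (32*0)*(-39) = 0*(-39) = 0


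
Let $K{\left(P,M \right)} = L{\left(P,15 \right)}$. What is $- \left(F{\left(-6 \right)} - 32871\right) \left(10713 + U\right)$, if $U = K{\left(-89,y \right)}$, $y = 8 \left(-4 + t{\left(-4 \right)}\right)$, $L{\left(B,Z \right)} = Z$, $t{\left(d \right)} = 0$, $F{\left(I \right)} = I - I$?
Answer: $352640088$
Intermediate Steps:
$F{\left(I \right)} = 0$
$y = -32$ ($y = 8 \left(-4 + 0\right) = 8 \left(-4\right) = -32$)
$K{\left(P,M \right)} = 15$
$U = 15$
$- \left(F{\left(-6 \right)} - 32871\right) \left(10713 + U\right) = - \left(0 - 32871\right) \left(10713 + 15\right) = - \left(-32871\right) 10728 = \left(-1\right) \left(-352640088\right) = 352640088$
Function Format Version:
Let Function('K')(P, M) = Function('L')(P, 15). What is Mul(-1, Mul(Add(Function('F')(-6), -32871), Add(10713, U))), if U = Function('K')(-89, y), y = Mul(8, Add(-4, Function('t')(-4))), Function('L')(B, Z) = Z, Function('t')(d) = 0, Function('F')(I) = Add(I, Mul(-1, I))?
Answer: 352640088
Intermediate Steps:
Function('F')(I) = 0
y = -32 (y = Mul(8, Add(-4, 0)) = Mul(8, -4) = -32)
Function('K')(P, M) = 15
U = 15
Mul(-1, Mul(Add(Function('F')(-6), -32871), Add(10713, U))) = Mul(-1, Mul(Add(0, -32871), Add(10713, 15))) = Mul(-1, Mul(-32871, 10728)) = Mul(-1, -352640088) = 352640088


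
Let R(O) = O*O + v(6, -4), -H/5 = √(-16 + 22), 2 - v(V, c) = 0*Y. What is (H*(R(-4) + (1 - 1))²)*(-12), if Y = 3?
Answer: 19440*√6 ≈ 47618.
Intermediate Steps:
v(V, c) = 2 (v(V, c) = 2 - 0*3 = 2 - 1*0 = 2 + 0 = 2)
H = -5*√6 (H = -5*√(-16 + 22) = -5*√6 ≈ -12.247)
R(O) = 2 + O² (R(O) = O*O + 2 = O² + 2 = 2 + O²)
(H*(R(-4) + (1 - 1))²)*(-12) = ((-5*√6)*((2 + (-4)²) + (1 - 1))²)*(-12) = ((-5*√6)*((2 + 16) + 0)²)*(-12) = ((-5*√6)*(18 + 0)²)*(-12) = (-5*√6*18²)*(-12) = (-5*√6*324)*(-12) = -1620*√6*(-12) = 19440*√6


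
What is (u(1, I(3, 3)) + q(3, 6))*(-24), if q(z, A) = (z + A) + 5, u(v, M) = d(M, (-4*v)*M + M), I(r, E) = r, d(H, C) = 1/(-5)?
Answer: -1656/5 ≈ -331.20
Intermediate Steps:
d(H, C) = -⅕
u(v, M) = -⅕
q(z, A) = 5 + A + z (q(z, A) = (A + z) + 5 = 5 + A + z)
(u(1, I(3, 3)) + q(3, 6))*(-24) = (-⅕ + (5 + 6 + 3))*(-24) = (-⅕ + 14)*(-24) = (69/5)*(-24) = -1656/5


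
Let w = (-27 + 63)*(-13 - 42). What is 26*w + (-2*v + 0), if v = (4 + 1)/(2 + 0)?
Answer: -51485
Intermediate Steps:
w = -1980 (w = 36*(-55) = -1980)
v = 5/2 ≈ 2.5000
26*w + (-2*v + 0) = 26*(-1980) + (-2*5/2 + 0) = -51480 + (-5 + 0) = -51480 - 5 = -51485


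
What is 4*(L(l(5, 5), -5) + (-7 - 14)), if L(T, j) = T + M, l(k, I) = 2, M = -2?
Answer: -84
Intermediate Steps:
L(T, j) = -2 + T (L(T, j) = T - 2 = -2 + T)
4*(L(l(5, 5), -5) + (-7 - 14)) = 4*((-2 + 2) + (-7 - 14)) = 4*(0 - 21) = 4*(-21) = -84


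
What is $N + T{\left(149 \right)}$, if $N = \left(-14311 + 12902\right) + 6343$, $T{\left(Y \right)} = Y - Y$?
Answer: $4934$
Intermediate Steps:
$T{\left(Y \right)} = 0$
$N = 4934$ ($N = -1409 + 6343 = 4934$)
$N + T{\left(149 \right)} = 4934 + 0 = 4934$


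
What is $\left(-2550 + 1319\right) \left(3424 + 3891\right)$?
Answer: $-9004765$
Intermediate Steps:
$\left(-2550 + 1319\right) \left(3424 + 3891\right) = \left(-1231\right) 7315 = -9004765$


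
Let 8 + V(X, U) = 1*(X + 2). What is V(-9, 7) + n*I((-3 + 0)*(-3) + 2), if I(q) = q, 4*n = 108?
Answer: 282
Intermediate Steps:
V(X, U) = -6 + X (V(X, U) = -8 + 1*(X + 2) = -8 + 1*(2 + X) = -8 + (2 + X) = -6 + X)
n = 27 (n = (¼)*108 = 27)
V(-9, 7) + n*I((-3 + 0)*(-3) + 2) = (-6 - 9) + 27*((-3 + 0)*(-3) + 2) = -15 + 27*(-3*(-3) + 2) = -15 + 27*(9 + 2) = -15 + 27*11 = -15 + 297 = 282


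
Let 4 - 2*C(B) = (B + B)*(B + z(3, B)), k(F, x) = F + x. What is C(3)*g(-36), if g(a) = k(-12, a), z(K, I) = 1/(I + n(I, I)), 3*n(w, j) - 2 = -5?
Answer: 408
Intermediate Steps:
n(w, j) = -1 (n(w, j) = 2/3 + (1/3)*(-5) = 2/3 - 5/3 = -1)
z(K, I) = 1/(-1 + I) (z(K, I) = 1/(I - 1) = 1/(-1 + I))
g(a) = -12 + a
C(B) = 2 - B*(B + 1/(-1 + B)) (C(B) = 2 - (B + B)*(B + 1/(-1 + B))/2 = 2 - 2*B*(B + 1/(-1 + B))/2 = 2 - B*(B + 1/(-1 + B)))
C(3)*g(-36) = ((-1*3 + (-1 + 3)*(2 - 1*3**2))/(-1 + 3))*(-12 - 36) = ((-3 + 2*(2 - 1*9))/2)*(-48) = ((-3 + 2*(2 - 9))/2)*(-48) = ((-3 + 2*(-7))/2)*(-48) = ((-3 - 14)/2)*(-48) = ((1/2)*(-17))*(-48) = -17/2*(-48) = 408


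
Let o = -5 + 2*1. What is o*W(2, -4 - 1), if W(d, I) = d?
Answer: -6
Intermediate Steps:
o = -3 (o = -5 + 2 = -3)
o*W(2, -4 - 1) = -3*2 = -6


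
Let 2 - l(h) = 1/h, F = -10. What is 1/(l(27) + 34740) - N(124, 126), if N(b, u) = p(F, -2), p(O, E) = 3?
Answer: -2814072/938033 ≈ -3.0000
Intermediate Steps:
l(h) = 2 - 1/h
N(b, u) = 3
1/(l(27) + 34740) - N(124, 126) = 1/((2 - 1/27) + 34740) - 1*3 = 1/((2 - 1*1/27) + 34740) - 3 = 1/((2 - 1/27) + 34740) - 3 = 1/(53/27 + 34740) - 3 = 1/(938033/27) - 3 = 27/938033 - 3 = -2814072/938033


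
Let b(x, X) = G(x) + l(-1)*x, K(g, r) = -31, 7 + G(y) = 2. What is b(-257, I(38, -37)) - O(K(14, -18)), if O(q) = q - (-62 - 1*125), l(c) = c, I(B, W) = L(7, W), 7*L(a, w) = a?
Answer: 96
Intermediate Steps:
L(a, w) = a/7
I(B, W) = 1 (I(B, W) = (⅐)*7 = 1)
G(y) = -5 (G(y) = -7 + 2 = -5)
b(x, X) = -5 - x
O(q) = 187 + q (O(q) = q - (-62 - 125) = q - 1*(-187) = q + 187 = 187 + q)
b(-257, I(38, -37)) - O(K(14, -18)) = (-5 - 1*(-257)) - (187 - 31) = (-5 + 257) - 1*156 = 252 - 156 = 96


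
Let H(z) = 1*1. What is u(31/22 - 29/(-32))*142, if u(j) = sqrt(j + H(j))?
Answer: 71*sqrt(25674)/44 ≈ 258.55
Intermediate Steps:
H(z) = 1
u(j) = sqrt(1 + j) (u(j) = sqrt(j + 1) = sqrt(1 + j))
u(31/22 - 29/(-32))*142 = sqrt(1 + (31/22 - 29/(-32)))*142 = sqrt(1 + (31*(1/22) - 29*(-1/32)))*142 = sqrt(1 + (31/22 + 29/32))*142 = sqrt(1 + 815/352)*142 = sqrt(1167/352)*142 = (sqrt(25674)/88)*142 = 71*sqrt(25674)/44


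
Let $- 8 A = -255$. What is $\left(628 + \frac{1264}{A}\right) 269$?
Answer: $\frac{45797788}{255} \approx 1.796 \cdot 10^{5}$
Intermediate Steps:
$A = \frac{255}{8}$ ($A = \left(- \frac{1}{8}\right) \left(-255\right) = \frac{255}{8} \approx 31.875$)
$\left(628 + \frac{1264}{A}\right) 269 = \left(628 + \frac{1264}{\frac{255}{8}}\right) 269 = \left(628 + 1264 \cdot \frac{8}{255}\right) 269 = \left(628 + \frac{10112}{255}\right) 269 = \frac{170252}{255} \cdot 269 = \frac{45797788}{255}$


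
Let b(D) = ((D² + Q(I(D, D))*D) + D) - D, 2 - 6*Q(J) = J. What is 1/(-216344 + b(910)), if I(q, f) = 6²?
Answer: 3/1819798 ≈ 1.6485e-6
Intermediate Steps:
I(q, f) = 36
Q(J) = ⅓ - J/6
b(D) = D² - 17*D/3 (b(D) = ((D² + (⅓ - ⅙*36)*D) + D) - D = ((D² + (⅓ - 6)*D) + D) - D = ((D² - 17*D/3) + D) - D = (D² - 14*D/3) - D = D² - 17*D/3)
1/(-216344 + b(910)) = 1/(-216344 + (⅓)*910*(-17 + 3*910)) = 1/(-216344 + (⅓)*910*(-17 + 2730)) = 1/(-216344 + (⅓)*910*2713) = 1/(-216344 + 2468830/3) = 1/(1819798/3) = 3/1819798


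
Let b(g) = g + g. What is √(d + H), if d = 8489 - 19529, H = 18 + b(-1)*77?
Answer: 2*I*√2794 ≈ 105.72*I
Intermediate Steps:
b(g) = 2*g
H = -136 (H = 18 + (2*(-1))*77 = 18 - 2*77 = 18 - 154 = -136)
d = -11040
√(d + H) = √(-11040 - 136) = √(-11176) = 2*I*√2794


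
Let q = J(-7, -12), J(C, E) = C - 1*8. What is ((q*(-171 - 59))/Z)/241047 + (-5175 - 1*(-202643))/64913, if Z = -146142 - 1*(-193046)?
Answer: 372097826023039/122318470626924 ≈ 3.0420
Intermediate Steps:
J(C, E) = -8 + C (J(C, E) = C - 8 = -8 + C)
q = -15 (q = -8 - 7 = -15)
Z = 46904 (Z = -146142 + 193046 = 46904)
((q*(-171 - 59))/Z)/241047 + (-5175 - 1*(-202643))/64913 = (-15*(-171 - 59)/46904)/241047 + (-5175 - 1*(-202643))/64913 = (-15*(-230)*(1/46904))*(1/241047) + (-5175 + 202643)*(1/64913) = (3450*(1/46904))*(1/241047) + 197468*(1/64913) = (1725/23452)*(1/241047) + 197468/64913 = 575/1884344748 + 197468/64913 = 372097826023039/122318470626924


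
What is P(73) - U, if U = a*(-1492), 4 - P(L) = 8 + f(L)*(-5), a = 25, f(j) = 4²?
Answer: 37376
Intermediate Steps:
f(j) = 16
P(L) = 76 (P(L) = 4 - (8 + 16*(-5)) = 4 - (8 - 80) = 4 - 1*(-72) = 4 + 72 = 76)
U = -37300 (U = 25*(-1492) = -37300)
P(73) - U = 76 - 1*(-37300) = 76 + 37300 = 37376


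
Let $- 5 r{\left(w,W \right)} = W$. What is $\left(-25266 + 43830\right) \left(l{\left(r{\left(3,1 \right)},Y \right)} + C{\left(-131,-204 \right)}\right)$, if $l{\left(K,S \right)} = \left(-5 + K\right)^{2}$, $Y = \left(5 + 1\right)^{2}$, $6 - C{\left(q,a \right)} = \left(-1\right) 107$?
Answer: $\frac{64992564}{25} \approx 2.5997 \cdot 10^{6}$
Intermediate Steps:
$r{\left(w,W \right)} = - \frac{W}{5}$
$C{\left(q,a \right)} = 113$ ($C{\left(q,a \right)} = 6 - \left(-1\right) 107 = 6 - -107 = 6 + 107 = 113$)
$Y = 36$ ($Y = 6^{2} = 36$)
$\left(-25266 + 43830\right) \left(l{\left(r{\left(3,1 \right)},Y \right)} + C{\left(-131,-204 \right)}\right) = \left(-25266 + 43830\right) \left(\left(-5 - \frac{1}{5}\right)^{2} + 113\right) = 18564 \left(\left(-5 - \frac{1}{5}\right)^{2} + 113\right) = 18564 \left(\left(- \frac{26}{5}\right)^{2} + 113\right) = 18564 \left(\frac{676}{25} + 113\right) = 18564 \cdot \frac{3501}{25} = \frac{64992564}{25}$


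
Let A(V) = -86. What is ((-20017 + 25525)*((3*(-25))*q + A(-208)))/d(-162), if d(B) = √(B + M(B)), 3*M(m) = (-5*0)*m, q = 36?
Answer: 852516*I*√2 ≈ 1.2056e+6*I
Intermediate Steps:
M(m) = 0 (M(m) = ((-5*0)*m)/3 = (0*m)/3 = (⅓)*0 = 0)
d(B) = √B (d(B) = √(B + 0) = √B)
((-20017 + 25525)*((3*(-25))*q + A(-208)))/d(-162) = ((-20017 + 25525)*((3*(-25))*36 - 86))/(√(-162)) = (5508*(-75*36 - 86))/((9*I*√2)) = (5508*(-2700 - 86))*(-I*√2/18) = (5508*(-2786))*(-I*√2/18) = -(-852516)*I*√2 = 852516*I*√2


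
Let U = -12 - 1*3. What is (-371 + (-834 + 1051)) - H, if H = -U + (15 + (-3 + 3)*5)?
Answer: -184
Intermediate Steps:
U = -15 (U = -12 - 3 = -15)
H = 30 (H = -1*(-15) + (15 + (-3 + 3)*5) = 15 + (15 + 0*5) = 15 + (15 + 0) = 15 + 15 = 30)
(-371 + (-834 + 1051)) - H = (-371 + (-834 + 1051)) - 1*30 = (-371 + 217) - 30 = -154 - 30 = -184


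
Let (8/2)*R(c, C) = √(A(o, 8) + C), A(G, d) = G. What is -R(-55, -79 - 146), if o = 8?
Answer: -I*√217/4 ≈ -3.6827*I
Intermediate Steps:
R(c, C) = √(8 + C)/4
-R(-55, -79 - 146) = -√(8 + (-79 - 146))/4 = -√(8 - 225)/4 = -√(-217)/4 = -I*√217/4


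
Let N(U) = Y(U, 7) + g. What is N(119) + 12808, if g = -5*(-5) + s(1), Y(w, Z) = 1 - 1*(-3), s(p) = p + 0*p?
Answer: 12838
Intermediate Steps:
s(p) = p (s(p) = p + 0 = p)
Y(w, Z) = 4 (Y(w, Z) = 1 + 3 = 4)
g = 26 (g = -5*(-5) + 1 = 25 + 1 = 26)
N(U) = 30 (N(U) = 4 + 26 = 30)
N(119) + 12808 = 30 + 12808 = 12838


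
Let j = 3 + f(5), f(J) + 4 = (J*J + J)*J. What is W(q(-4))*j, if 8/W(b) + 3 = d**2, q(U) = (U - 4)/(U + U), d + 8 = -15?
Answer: 596/263 ≈ 2.2662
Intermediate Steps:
d = -23 (d = -8 - 15 = -23)
f(J) = -4 + J*(J + J**2) (f(J) = -4 + (J*J + J)*J = -4 + (J**2 + J)*J = -4 + (J + J**2)*J = -4 + J*(J + J**2))
q(U) = (-4 + U)/(2*U) (q(U) = (-4 + U)/((2*U)) = (-4 + U)*(1/(2*U)) = (-4 + U)/(2*U))
j = 149 (j = 3 + (-4 + 5**2 + 5**3) = 3 + (-4 + 25 + 125) = 3 + 146 = 149)
W(b) = 4/263 (W(b) = 8/(-3 + (-23)**2) = 8/(-3 + 529) = 8/526 = 8*(1/526) = 4/263)
W(q(-4))*j = (4/263)*149 = 596/263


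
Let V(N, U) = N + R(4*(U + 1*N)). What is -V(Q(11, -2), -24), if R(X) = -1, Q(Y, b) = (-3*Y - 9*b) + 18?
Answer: -2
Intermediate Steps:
Q(Y, b) = 18 - 9*b - 3*Y (Q(Y, b) = (-9*b - 3*Y) + 18 = 18 - 9*b - 3*Y)
V(N, U) = -1 + N (V(N, U) = N - 1 = -1 + N)
-V(Q(11, -2), -24) = -(-1 + (18 - 9*(-2) - 3*11)) = -(-1 + (18 + 18 - 33)) = -(-1 + 3) = -1*2 = -2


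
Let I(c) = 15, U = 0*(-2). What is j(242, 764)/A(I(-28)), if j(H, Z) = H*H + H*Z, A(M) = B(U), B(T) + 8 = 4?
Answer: -60863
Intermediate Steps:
U = 0
B(T) = -4 (B(T) = -8 + 4 = -4)
A(M) = -4
j(H, Z) = H² + H*Z
j(242, 764)/A(I(-28)) = (242*(242 + 764))/(-4) = (242*1006)*(-¼) = 243452*(-¼) = -60863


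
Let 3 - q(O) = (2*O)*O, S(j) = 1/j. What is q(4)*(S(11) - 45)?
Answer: 14326/11 ≈ 1302.4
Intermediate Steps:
q(O) = 3 - 2*O² (q(O) = 3 - 2*O*O = 3 - 2*O²)
q(4)*(S(11) - 45) = (3 - 2*4²)*(1/11 - 45) = (3 - 2*16)*(1/11 - 45) = (3 - 32)*(-494/11) = -29*(-494/11) = 14326/11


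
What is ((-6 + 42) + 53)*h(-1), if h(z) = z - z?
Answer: 0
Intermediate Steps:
h(z) = 0
((-6 + 42) + 53)*h(-1) = ((-6 + 42) + 53)*0 = (36 + 53)*0 = 89*0 = 0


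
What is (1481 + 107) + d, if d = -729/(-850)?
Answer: 1350529/850 ≈ 1588.9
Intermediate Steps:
d = 729/850 (d = -729*(-1/850) = 729/850 ≈ 0.85765)
(1481 + 107) + d = (1481 + 107) + 729/850 = 1588 + 729/850 = 1350529/850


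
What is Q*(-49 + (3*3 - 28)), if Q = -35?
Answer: 2380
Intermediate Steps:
Q*(-49 + (3*3 - 28)) = -35*(-49 + (3*3 - 28)) = -35*(-49 + (9 - 28)) = -35*(-49 - 19) = -35*(-68) = 2380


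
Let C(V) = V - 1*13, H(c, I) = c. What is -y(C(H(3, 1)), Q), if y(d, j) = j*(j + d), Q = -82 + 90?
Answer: 16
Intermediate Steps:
C(V) = -13 + V (C(V) = V - 13 = -13 + V)
Q = 8
y(d, j) = j*(d + j)
-y(C(H(3, 1)), Q) = -8*((-13 + 3) + 8) = -8*(-10 + 8) = -8*(-2) = -1*(-16) = 16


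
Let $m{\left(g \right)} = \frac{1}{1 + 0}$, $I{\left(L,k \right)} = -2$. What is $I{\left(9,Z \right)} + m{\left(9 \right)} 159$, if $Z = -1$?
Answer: $157$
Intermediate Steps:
$m{\left(g \right)} = 1$ ($m{\left(g \right)} = 1^{-1} = 1$)
$I{\left(9,Z \right)} + m{\left(9 \right)} 159 = -2 + 1 \cdot 159 = -2 + 159 = 157$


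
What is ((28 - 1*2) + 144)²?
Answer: 28900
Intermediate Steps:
((28 - 1*2) + 144)² = ((28 - 2) + 144)² = (26 + 144)² = 170² = 28900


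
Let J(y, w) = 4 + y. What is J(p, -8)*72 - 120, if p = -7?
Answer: -336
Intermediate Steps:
J(p, -8)*72 - 120 = (4 - 7)*72 - 120 = -3*72 - 120 = -216 - 120 = -336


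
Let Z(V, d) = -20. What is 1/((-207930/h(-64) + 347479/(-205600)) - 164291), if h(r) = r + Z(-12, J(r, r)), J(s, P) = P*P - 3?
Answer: -1439200/232887505553 ≈ -6.1798e-6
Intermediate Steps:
J(s, P) = -3 + P² (J(s, P) = P² - 3 = -3 + P²)
h(r) = -20 + r (h(r) = r - 20 = -20 + r)
1/((-207930/h(-64) + 347479/(-205600)) - 164291) = 1/((-207930/(-20 - 64) + 347479/(-205600)) - 164291) = 1/((-207930/(-84) + 347479*(-1/205600)) - 164291) = 1/((-207930*(-1/84) - 347479/205600) - 164291) = 1/((34655/14 - 347479/205600) - 164291) = 1/(3560101647/1439200 - 164291) = 1/(-232887505553/1439200) = -1439200/232887505553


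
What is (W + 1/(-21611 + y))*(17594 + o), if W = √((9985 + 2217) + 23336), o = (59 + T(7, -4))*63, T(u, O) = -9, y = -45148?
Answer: -20744/66759 + 20744*√35538 ≈ 3.9106e+6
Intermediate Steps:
o = 3150 (o = (59 - 9)*63 = 50*63 = 3150)
W = √35538 (W = √(12202 + 23336) = √35538 ≈ 188.52)
(W + 1/(-21611 + y))*(17594 + o) = (√35538 + 1/(-21611 - 45148))*(17594 + 3150) = (√35538 + 1/(-66759))*20744 = (√35538 - 1/66759)*20744 = (-1/66759 + √35538)*20744 = -20744/66759 + 20744*√35538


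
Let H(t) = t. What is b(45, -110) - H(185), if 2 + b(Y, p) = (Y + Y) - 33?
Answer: -130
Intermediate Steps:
b(Y, p) = -35 + 2*Y (b(Y, p) = -2 + ((Y + Y) - 33) = -2 + (2*Y - 33) = -2 + (-33 + 2*Y) = -35 + 2*Y)
b(45, -110) - H(185) = (-35 + 2*45) - 1*185 = (-35 + 90) - 185 = 55 - 185 = -130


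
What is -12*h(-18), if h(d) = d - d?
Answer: 0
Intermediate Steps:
h(d) = 0
-12*h(-18) = -12*0 = 0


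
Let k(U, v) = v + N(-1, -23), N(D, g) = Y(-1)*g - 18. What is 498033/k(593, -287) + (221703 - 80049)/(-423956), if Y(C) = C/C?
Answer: -52797635265/34764392 ≈ -1518.7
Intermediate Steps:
Y(C) = 1
N(D, g) = -18 + g (N(D, g) = 1*g - 18 = g - 18 = -18 + g)
k(U, v) = -41 + v (k(U, v) = v + (-18 - 23) = v - 41 = -41 + v)
498033/k(593, -287) + (221703 - 80049)/(-423956) = 498033/(-41 - 287) + (221703 - 80049)/(-423956) = 498033/(-328) + 141654*(-1/423956) = 498033*(-1/328) - 70827/211978 = -498033/328 - 70827/211978 = -52797635265/34764392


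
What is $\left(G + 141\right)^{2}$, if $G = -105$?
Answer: $1296$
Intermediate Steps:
$\left(G + 141\right)^{2} = \left(-105 + 141\right)^{2} = 36^{2} = 1296$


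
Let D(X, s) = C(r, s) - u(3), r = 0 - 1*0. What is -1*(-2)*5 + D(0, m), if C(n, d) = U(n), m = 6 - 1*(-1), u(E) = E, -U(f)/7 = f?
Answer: 7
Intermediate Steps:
U(f) = -7*f
r = 0 (r = 0 + 0 = 0)
m = 7 (m = 6 + 1 = 7)
C(n, d) = -7*n
D(X, s) = -3 (D(X, s) = -7*0 - 1*3 = 0 - 3 = -3)
-1*(-2)*5 + D(0, m) = -1*(-2)*5 - 3 = 2*5 - 3 = 10 - 3 = 7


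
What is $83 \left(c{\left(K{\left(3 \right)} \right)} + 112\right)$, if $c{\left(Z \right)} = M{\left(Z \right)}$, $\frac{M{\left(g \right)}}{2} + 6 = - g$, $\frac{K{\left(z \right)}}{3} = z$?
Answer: $6806$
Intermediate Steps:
$K{\left(z \right)} = 3 z$
$M{\left(g \right)} = -12 - 2 g$ ($M{\left(g \right)} = -12 + 2 \left(- g\right) = -12 - 2 g$)
$c{\left(Z \right)} = -12 - 2 Z$
$83 \left(c{\left(K{\left(3 \right)} \right)} + 112\right) = 83 \left(\left(-12 - 2 \cdot 3 \cdot 3\right) + 112\right) = 83 \left(\left(-12 - 18\right) + 112\right) = 83 \left(-30 + 112\right) = 83 \cdot 82 = 6806$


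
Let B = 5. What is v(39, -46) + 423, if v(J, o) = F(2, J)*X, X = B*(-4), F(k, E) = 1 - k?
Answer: 443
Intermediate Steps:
X = -20 (X = 5*(-4) = -20)
v(J, o) = 20 (v(J, o) = (1 - 1*2)*(-20) = (1 - 2)*(-20) = -1*(-20) = 20)
v(39, -46) + 423 = 20 + 423 = 443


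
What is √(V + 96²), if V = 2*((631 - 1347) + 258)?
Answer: 10*√83 ≈ 91.104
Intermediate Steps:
V = -916 (V = 2*(-716 + 258) = 2*(-458) = -916)
√(V + 96²) = √(-916 + 96²) = √(-916 + 9216) = √8300 = 10*√83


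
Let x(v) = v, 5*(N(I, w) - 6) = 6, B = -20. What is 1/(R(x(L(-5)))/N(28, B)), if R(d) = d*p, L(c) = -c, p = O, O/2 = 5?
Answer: 18/125 ≈ 0.14400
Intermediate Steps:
O = 10 (O = 2*5 = 10)
N(I, w) = 36/5 (N(I, w) = 6 + (1/5)*6 = 6 + 6/5 = 36/5)
p = 10
R(d) = 10*d (R(d) = d*10 = 10*d)
1/(R(x(L(-5)))/N(28, B)) = 1/((10*(-1*(-5)))/(36/5)) = 1/((10*5)*(5/36)) = 1/(50*(5/36)) = 1/(125/18) = 18/125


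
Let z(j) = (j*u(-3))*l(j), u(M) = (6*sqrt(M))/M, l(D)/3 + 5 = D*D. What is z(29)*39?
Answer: -5673096*I*sqrt(3) ≈ -9.8261e+6*I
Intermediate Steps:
l(D) = -15 + 3*D**2 (l(D) = -15 + 3*(D*D) = -15 + 3*D**2)
u(M) = 6/sqrt(M)
z(j) = -2*I*j*sqrt(3)*(-15 + 3*j**2) (z(j) = (j*(6/sqrt(-3)))*(-15 + 3*j**2) = (j*(6*(-I*sqrt(3)/3)))*(-15 + 3*j**2) = (j*(-2*I*sqrt(3)))*(-15 + 3*j**2) = (-2*I*j*sqrt(3))*(-15 + 3*j**2) = -2*I*j*sqrt(3)*(-15 + 3*j**2))
z(29)*39 = (6*I*29*sqrt(3)*(5 - 1*29**2))*39 = (6*I*29*sqrt(3)*(5 - 1*841))*39 = (6*I*29*sqrt(3)*(5 - 841))*39 = (6*I*29*sqrt(3)*(-836))*39 = -145464*I*sqrt(3)*39 = -5673096*I*sqrt(3)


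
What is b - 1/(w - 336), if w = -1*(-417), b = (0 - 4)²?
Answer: 1295/81 ≈ 15.988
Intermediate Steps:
b = 16 (b = (-4)² = 16)
w = 417
b - 1/(w - 336) = 16 - 1/(417 - 336) = 16 - 1/81 = 1295/81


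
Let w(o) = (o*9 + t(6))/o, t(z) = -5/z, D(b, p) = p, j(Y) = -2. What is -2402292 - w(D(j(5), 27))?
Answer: -389172757/162 ≈ -2.4023e+6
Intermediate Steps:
w(o) = (-⅚ + 9*o)/o (w(o) = (o*9 - 5/6)/o = (9*o - 5*⅙)/o = (9*o - ⅚)/o = (-⅚ + 9*o)/o)
-2402292 - w(D(j(5), 27)) = -2402292 - (9 - ⅚/27) = -2402292 - (9 - ⅚*1/27) = -2402292 - (9 - 5/162) = -2402292 - 1*1453/162 = -2402292 - 1453/162 = -389172757/162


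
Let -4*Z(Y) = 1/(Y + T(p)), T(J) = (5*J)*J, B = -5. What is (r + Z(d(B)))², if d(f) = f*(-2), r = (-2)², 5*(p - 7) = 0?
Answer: 16638241/1040400 ≈ 15.992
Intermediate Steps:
p = 7 (p = 7 + (⅕)*0 = 7 + 0 = 7)
T(J) = 5*J²
r = 4
d(f) = -2*f
Z(Y) = -1/(4*(245 + Y)) (Z(Y) = -1/(4*(Y + 5*7²)) = -1/(4*(Y + 5*49)) = -1/(4*(Y + 245)) = -1/(4*(245 + Y)))
(r + Z(d(B)))² = (4 - 1/(980 + 4*(-2*(-5))))² = (4 - 1/(980 + 4*10))² = (4 - 1/(980 + 40))² = (4 - 1/1020)² = (4079/1020)² = 16638241/1040400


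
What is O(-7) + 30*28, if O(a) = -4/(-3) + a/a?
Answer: 2527/3 ≈ 842.33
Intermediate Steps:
O(a) = 7/3 (O(a) = -4*(-1/3) + 1 = 4/3 + 1 = 7/3)
O(-7) + 30*28 = 7/3 + 30*28 = 7/3 + 840 = 2527/3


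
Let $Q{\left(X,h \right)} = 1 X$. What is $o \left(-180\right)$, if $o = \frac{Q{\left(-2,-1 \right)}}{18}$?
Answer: $20$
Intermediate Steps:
$Q{\left(X,h \right)} = X$
$o = - \frac{1}{9}$ ($o = - \frac{2}{18} = \left(-2\right) \frac{1}{18} = - \frac{1}{9} \approx -0.11111$)
$o \left(-180\right) = \left(- \frac{1}{9}\right) \left(-180\right) = 20$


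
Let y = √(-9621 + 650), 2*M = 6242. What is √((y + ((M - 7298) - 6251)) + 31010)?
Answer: √(20582 + I*√8971) ≈ 143.46 + 0.3301*I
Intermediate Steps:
M = 3121 (M = (½)*6242 = 3121)
y = I*√8971 (y = √(-8971) = I*√8971 ≈ 94.715*I)
√((y + ((M - 7298) - 6251)) + 31010) = √((I*√8971 + ((3121 - 7298) - 6251)) + 31010) = √((I*√8971 + (-4177 - 6251)) + 31010) = √((I*√8971 - 10428) + 31010) = √((-10428 + I*√8971) + 31010) = √(20582 + I*√8971)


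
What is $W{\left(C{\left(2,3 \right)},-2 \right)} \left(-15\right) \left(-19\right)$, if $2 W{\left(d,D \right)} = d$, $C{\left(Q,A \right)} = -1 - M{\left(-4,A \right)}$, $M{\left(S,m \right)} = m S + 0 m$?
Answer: $\frac{3135}{2} \approx 1567.5$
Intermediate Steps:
$M{\left(S,m \right)} = S m$ ($M{\left(S,m \right)} = S m + 0 = S m$)
$C{\left(Q,A \right)} = -1 + 4 A$ ($C{\left(Q,A \right)} = -1 - - 4 A = -1 + 4 A$)
$W{\left(d,D \right)} = \frac{d}{2}$
$W{\left(C{\left(2,3 \right)},-2 \right)} \left(-15\right) \left(-19\right) = \frac{-1 + 4 \cdot 3}{2} \left(-15\right) \left(-19\right) = \frac{-1 + 12}{2} \left(-15\right) \left(-19\right) = \frac{1}{2} \cdot 11 \left(-15\right) \left(-19\right) = \frac{11}{2} \left(-15\right) \left(-19\right) = \left(- \frac{165}{2}\right) \left(-19\right) = \frac{3135}{2}$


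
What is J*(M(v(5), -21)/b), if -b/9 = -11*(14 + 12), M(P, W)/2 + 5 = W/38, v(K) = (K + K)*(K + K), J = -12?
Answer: 422/8151 ≈ 0.051773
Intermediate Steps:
v(K) = 4*K**2 (v(K) = (2*K)*(2*K) = 4*K**2)
M(P, W) = -10 + W/19 (M(P, W) = -10 + 2*(W/38) = -10 + W/19)
b = 2574 (b = -(-99)*(14 + 12) = -(-99)*26 = -9*(-286) = 2574)
J*(M(v(5), -21)/b) = -12*(-10 + (1/19)*(-21))/2574 = -12*(-10 - 21/19)/2574 = -(-2532)/(19*2574) = -12*(-211/48906) = 422/8151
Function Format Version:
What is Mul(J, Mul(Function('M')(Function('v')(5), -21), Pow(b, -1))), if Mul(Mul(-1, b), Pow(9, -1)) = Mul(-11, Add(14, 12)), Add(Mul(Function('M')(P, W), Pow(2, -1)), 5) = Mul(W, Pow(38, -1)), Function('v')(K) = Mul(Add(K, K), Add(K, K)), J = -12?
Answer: Rational(422, 8151) ≈ 0.051773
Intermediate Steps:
Function('v')(K) = Mul(4, Pow(K, 2)) (Function('v')(K) = Mul(Mul(2, K), Mul(2, K)) = Mul(4, Pow(K, 2)))
Function('M')(P, W) = Add(-10, Mul(Rational(1, 19), W)) (Function('M')(P, W) = Add(-10, Mul(2, Mul(W, Pow(38, -1)))) = Add(-10, Mul(2, Mul(W, Rational(1, 38)))) = Add(-10, Mul(2, Mul(Rational(1, 38), W))) = Add(-10, Mul(Rational(1, 19), W)))
b = 2574 (b = Mul(-9, Mul(-11, Add(14, 12))) = Mul(-9, Mul(-11, 26)) = Mul(-9, -286) = 2574)
Mul(J, Mul(Function('M')(Function('v')(5), -21), Pow(b, -1))) = Mul(-12, Mul(Add(-10, Mul(Rational(1, 19), -21)), Pow(2574, -1))) = Mul(-12, Mul(Add(-10, Rational(-21, 19)), Rational(1, 2574))) = Mul(-12, Mul(Rational(-211, 19), Rational(1, 2574))) = Mul(-12, Rational(-211, 48906)) = Rational(422, 8151)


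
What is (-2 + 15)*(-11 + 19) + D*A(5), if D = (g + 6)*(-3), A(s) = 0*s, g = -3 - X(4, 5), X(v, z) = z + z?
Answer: 104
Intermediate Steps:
X(v, z) = 2*z
g = -13 (g = -3 - 2*5 = -3 - 1*10 = -3 - 10 = -13)
A(s) = 0
D = 21 (D = (-13 + 6)*(-3) = -7*(-3) = 21)
(-2 + 15)*(-11 + 19) + D*A(5) = (-2 + 15)*(-11 + 19) + 21*0 = 13*8 + 0 = 104 + 0 = 104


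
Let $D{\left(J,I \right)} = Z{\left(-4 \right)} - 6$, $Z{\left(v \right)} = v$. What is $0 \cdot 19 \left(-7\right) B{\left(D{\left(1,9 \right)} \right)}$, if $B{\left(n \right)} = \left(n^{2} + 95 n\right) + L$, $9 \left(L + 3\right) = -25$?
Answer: $0$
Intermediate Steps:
$L = - \frac{52}{9}$ ($L = -3 + \frac{1}{9} \left(-25\right) = -3 - \frac{25}{9} = - \frac{52}{9} \approx -5.7778$)
$D{\left(J,I \right)} = -10$ ($D{\left(J,I \right)} = -4 - 6 = -10$)
$B{\left(n \right)} = - \frac{52}{9} + n^{2} + 95 n$ ($B{\left(n \right)} = \left(n^{2} + 95 n\right) - \frac{52}{9} = - \frac{52}{9} + n^{2} + 95 n$)
$0 \cdot 19 \left(-7\right) B{\left(D{\left(1,9 \right)} \right)} = 0 \cdot 19 \left(-7\right) \left(- \frac{52}{9} + \left(-10\right)^{2} + 95 \left(-10\right)\right) = 0 \left(-7\right) \left(- \frac{52}{9} + 100 - 950\right) = 0 \left(- \frac{7702}{9}\right) = 0$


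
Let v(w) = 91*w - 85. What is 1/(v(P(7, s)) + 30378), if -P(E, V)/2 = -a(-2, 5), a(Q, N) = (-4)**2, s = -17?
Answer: 1/33205 ≈ 3.0116e-5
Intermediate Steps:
a(Q, N) = 16
P(E, V) = 32 (P(E, V) = -(-2)*16 = -2*(-16) = 32)
v(w) = -85 + 91*w
1/(v(P(7, s)) + 30378) = 1/((-85 + 91*32) + 30378) = 1/((-85 + 2912) + 30378) = 1/(2827 + 30378) = 1/33205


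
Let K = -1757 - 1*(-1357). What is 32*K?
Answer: -12800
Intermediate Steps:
K = -400 (K = -1757 + 1357 = -400)
32*K = 32*(-400) = -12800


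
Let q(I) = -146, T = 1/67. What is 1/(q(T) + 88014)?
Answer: 1/87868 ≈ 1.1381e-5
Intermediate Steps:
T = 1/67 ≈ 0.014925
1/(q(T) + 88014) = 1/(-146 + 88014) = 1/87868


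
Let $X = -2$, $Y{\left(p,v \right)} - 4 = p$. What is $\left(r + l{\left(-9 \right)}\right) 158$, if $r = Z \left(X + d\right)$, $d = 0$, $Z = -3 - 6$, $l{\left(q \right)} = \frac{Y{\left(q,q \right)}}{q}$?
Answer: $\frac{26386}{9} \approx 2931.8$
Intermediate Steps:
$Y{\left(p,v \right)} = 4 + p$
$l{\left(q \right)} = \frac{4 + q}{q}$
$Z = -9$ ($Z = -3 - 6 = -9$)
$r = 18$ ($r = - 9 \left(-2 + 0\right) = \left(-9\right) \left(-2\right) = 18$)
$\left(r + l{\left(-9 \right)}\right) 158 = \left(18 + \frac{4 - 9}{-9}\right) 158 = \left(18 - - \frac{5}{9}\right) 158 = \left(18 + \frac{5}{9}\right) 158 = \frac{167}{9} \cdot 158 = \frac{26386}{9}$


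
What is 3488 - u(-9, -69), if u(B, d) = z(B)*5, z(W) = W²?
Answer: 3083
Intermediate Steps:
u(B, d) = 5*B² (u(B, d) = B²*5 = 5*B²)
3488 - u(-9, -69) = 3488 - 5*(-9)² = 3488 - 5*81 = 3488 - 1*405 = 3488 - 405 = 3083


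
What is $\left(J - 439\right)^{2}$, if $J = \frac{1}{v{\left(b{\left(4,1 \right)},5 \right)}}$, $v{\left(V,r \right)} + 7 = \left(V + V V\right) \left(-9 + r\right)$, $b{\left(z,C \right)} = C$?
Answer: $\frac{43375396}{225} \approx 1.9278 \cdot 10^{5}$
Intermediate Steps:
$v{\left(V,r \right)} = -7 + \left(-9 + r\right) \left(V + V^{2}\right)$ ($v{\left(V,r \right)} = -7 + \left(V + V V\right) \left(-9 + r\right) = -7 + \left(V + V^{2}\right) \left(-9 + r\right) = -7 + \left(-9 + r\right) \left(V + V^{2}\right)$)
$J = - \frac{1}{15}$ ($J = \frac{1}{-7 - 9 - 9 \cdot 1^{2} + 1 \cdot 5 + 5 \cdot 1^{2}} = \frac{1}{-7 - 9 - 9 + 5 + 5 \cdot 1} = \frac{1}{-7 - 9 - 9 + 5 + 5} = \frac{1}{-15} = - \frac{1}{15} \approx -0.066667$)
$\left(J - 439\right)^{2} = \left(- \frac{1}{15} - 439\right)^{2} = \left(- \frac{6586}{15}\right)^{2} = \frac{43375396}{225}$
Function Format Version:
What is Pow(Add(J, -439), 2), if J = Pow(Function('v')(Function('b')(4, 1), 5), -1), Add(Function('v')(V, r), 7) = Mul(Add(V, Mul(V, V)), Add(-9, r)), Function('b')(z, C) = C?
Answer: Rational(43375396, 225) ≈ 1.9278e+5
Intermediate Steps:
Function('v')(V, r) = Add(-7, Mul(Add(-9, r), Add(V, Pow(V, 2)))) (Function('v')(V, r) = Add(-7, Mul(Add(V, Mul(V, V)), Add(-9, r))) = Add(-7, Mul(Add(V, Pow(V, 2)), Add(-9, r))) = Add(-7, Mul(Add(-9, r), Add(V, Pow(V, 2)))))
J = Rational(-1, 15) (J = Pow(Add(-7, Mul(-9, 1), Mul(-9, Pow(1, 2)), Mul(1, 5), Mul(5, Pow(1, 2))), -1) = Pow(Add(-7, -9, Mul(-9, 1), 5, Mul(5, 1)), -1) = Pow(Add(-7, -9, -9, 5, 5), -1) = Pow(-15, -1) = Rational(-1, 15) ≈ -0.066667)
Pow(Add(J, -439), 2) = Pow(Add(Rational(-1, 15), -439), 2) = Pow(Rational(-6586, 15), 2) = Rational(43375396, 225)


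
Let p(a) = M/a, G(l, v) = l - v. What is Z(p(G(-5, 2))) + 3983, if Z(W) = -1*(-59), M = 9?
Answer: 4042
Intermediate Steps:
p(a) = 9/a
Z(W) = 59
Z(p(G(-5, 2))) + 3983 = 59 + 3983 = 4042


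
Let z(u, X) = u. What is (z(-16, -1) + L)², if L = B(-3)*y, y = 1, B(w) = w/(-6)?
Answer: 961/4 ≈ 240.25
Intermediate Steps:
B(w) = -w/6 (B(w) = w*(-⅙) = -w/6)
L = ½ (L = -⅙*(-3)*1 = (½)*1 = ½ ≈ 0.50000)
(z(-16, -1) + L)² = (-16 + ½)² = (-31/2)² = 961/4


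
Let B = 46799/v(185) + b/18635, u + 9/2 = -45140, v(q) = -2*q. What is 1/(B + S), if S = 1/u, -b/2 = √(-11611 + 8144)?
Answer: -1960770863565752854796470/248005762009090931346463257 + 1663767046694720920*I*√3467/248005762009090931346463257 ≈ -0.0079062 + 3.9501e-7*I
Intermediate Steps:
u = -90289/2 (u = -9/2 - 45140 = -90289/2 ≈ -45145.)
b = -2*I*√3467 (b = -2*√(-11611 + 8144) = -2*I*√3467 ≈ -117.76*I)
S = -2/90289 (S = 1/(-90289/2) = -2/90289 ≈ -2.2151e-5)
B = -46799/370 - 2*I*√3467/18635 (B = 46799/((-2*185)) - 2*I*√3467/18635 = 46799/(-370) - 2*I*√3467*(1/18635) = 46799*(-1/370) - 2*I*√3467/18635 = -46799/370 - 2*I*√3467/18635 ≈ -126.48 - 0.0063194*I)
1/(B + S) = 1/((-46799/370 - 2*I*√3467/18635) - 2/90289) = 1/(-4225435651/33406930 - 2*I*√3467/18635)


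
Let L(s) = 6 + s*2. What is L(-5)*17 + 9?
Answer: -59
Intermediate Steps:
L(s) = 6 + 2*s
L(-5)*17 + 9 = (6 + 2*(-5))*17 + 9 = (6 - 10)*17 + 9 = -4*17 + 9 = -68 + 9 = -59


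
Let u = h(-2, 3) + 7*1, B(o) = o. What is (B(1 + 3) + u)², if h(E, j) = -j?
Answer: 64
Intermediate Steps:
u = 4 (u = -1*3 + 7*1 = -3 + 7 = 4)
(B(1 + 3) + u)² = ((1 + 3) + 4)² = (4 + 4)² = 8² = 64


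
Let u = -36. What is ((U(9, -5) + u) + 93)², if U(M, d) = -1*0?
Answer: 3249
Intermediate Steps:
U(M, d) = 0
((U(9, -5) + u) + 93)² = ((0 - 36) + 93)² = (-36 + 93)² = 57² = 3249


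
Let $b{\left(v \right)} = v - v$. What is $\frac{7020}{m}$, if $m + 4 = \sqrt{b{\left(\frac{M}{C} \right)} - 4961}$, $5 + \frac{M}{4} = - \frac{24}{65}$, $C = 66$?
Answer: $- \frac{3120}{553} - \frac{8580 i \sqrt{41}}{553} \approx -5.642 - 99.347 i$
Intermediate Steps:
$M = - \frac{1396}{65}$ ($M = -20 + 4 \left(- \frac{24}{65}\right) = -20 - \frac{96}{65} = - \frac{1396}{65} \approx -21.477$)
$b{\left(v \right)} = 0$
$m = -4 + 11 i \sqrt{41}$ ($m = -4 + \sqrt{0 - 4961} = -4 + \sqrt{-4961} = -4 + 11 i \sqrt{41} \approx -4.0 + 70.434 i$)
$\frac{7020}{m} = \frac{7020}{-4 + 11 i \sqrt{41}}$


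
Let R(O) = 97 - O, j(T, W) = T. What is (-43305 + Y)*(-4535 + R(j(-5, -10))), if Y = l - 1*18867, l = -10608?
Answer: 322633740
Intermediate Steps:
Y = -29475 (Y = -10608 - 1*18867 = -10608 - 18867 = -29475)
(-43305 + Y)*(-4535 + R(j(-5, -10))) = (-43305 - 29475)*(-4535 + (97 - 1*(-5))) = -72780*(-4535 + (97 + 5)) = -72780*(-4535 + 102) = -72780*(-4433) = 322633740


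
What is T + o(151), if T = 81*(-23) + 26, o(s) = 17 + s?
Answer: -1669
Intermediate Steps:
T = -1837 (T = -1863 + 26 = -1837)
T + o(151) = -1837 + (17 + 151) = -1837 + 168 = -1669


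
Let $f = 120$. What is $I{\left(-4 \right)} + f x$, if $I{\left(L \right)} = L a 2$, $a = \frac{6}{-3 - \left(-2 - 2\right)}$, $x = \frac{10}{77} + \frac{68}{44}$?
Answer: $\frac{11784}{77} \approx 153.04$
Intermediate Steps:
$x = \frac{129}{77}$ ($x = 10 \cdot \frac{1}{77} + 68 \cdot \frac{1}{44} = \frac{10}{77} + \frac{17}{11} = \frac{129}{77} \approx 1.6753$)
$a = 6$ ($a = \frac{6}{-3 - \left(-2 - 2\right)} = \frac{6}{-3 - -4} = \frac{6}{-3 + 4} = \frac{6}{1} = 6 \cdot 1 = 6$)
$I{\left(L \right)} = 12 L$ ($I{\left(L \right)} = L 6 \cdot 2 = 6 L 2 = 12 L$)
$I{\left(-4 \right)} + f x = 12 \left(-4\right) + 120 \cdot \frac{129}{77} = -48 + \frac{15480}{77} = \frac{11784}{77}$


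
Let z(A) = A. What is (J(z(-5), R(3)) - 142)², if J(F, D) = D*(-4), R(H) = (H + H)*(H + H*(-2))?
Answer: 4900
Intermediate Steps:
R(H) = -2*H² (R(H) = (2*H)*(H - 2*H) = (2*H)*(-H) = -2*H²)
J(F, D) = -4*D
(J(z(-5), R(3)) - 142)² = (-(-8)*3² - 142)² = (-(-8)*9 - 142)² = (-4*(-18) - 142)² = (72 - 142)² = (-70)² = 4900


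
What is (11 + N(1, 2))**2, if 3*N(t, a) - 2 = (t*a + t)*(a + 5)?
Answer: 3136/9 ≈ 348.44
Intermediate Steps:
N(t, a) = 2/3 + (5 + a)*(t + a*t)/3 (N(t, a) = 2/3 + ((t*a + t)*(a + 5))/3 = 2/3 + ((a*t + t)*(5 + a))/3 = 2/3 + ((t + a*t)*(5 + a))/3 = 2/3 + ((5 + a)*(t + a*t))/3 = 2/3 + (5 + a)*(t + a*t)/3)
(11 + N(1, 2))**2 = (11 + (2/3 + (5/3)*1 + 2*2*1 + (1/3)*1*2**2))**2 = (11 + (2/3 + 5/3 + 4 + (1/3)*1*4))**2 = (11 + (2/3 + 5/3 + 4 + 4/3))**2 = (11 + 23/3)**2 = (56/3)**2 = 3136/9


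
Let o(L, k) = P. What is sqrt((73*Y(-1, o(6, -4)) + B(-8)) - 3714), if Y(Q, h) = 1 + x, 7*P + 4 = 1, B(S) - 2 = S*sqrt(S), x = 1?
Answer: sqrt(-3566 - 16*I*sqrt(2)) ≈ 0.1895 - 59.716*I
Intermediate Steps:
B(S) = 2 + S**(3/2) (B(S) = 2 + S*sqrt(S) = 2 + S**(3/2))
P = -3/7 (P = -4/7 + (1/7)*1 = -4/7 + 1/7 = -3/7 ≈ -0.42857)
o(L, k) = -3/7
Y(Q, h) = 2 (Y(Q, h) = 1 + 1 = 2)
sqrt((73*Y(-1, o(6, -4)) + B(-8)) - 3714) = sqrt((73*2 + (2 + (-8)**(3/2))) - 3714) = sqrt((146 + (2 - 16*I*sqrt(2))) - 3714) = sqrt((148 - 16*I*sqrt(2)) - 3714) = sqrt(-3566 - 16*I*sqrt(2))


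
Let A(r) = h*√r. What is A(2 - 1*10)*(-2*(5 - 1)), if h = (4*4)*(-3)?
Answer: 768*I*√2 ≈ 1086.1*I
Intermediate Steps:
h = -48 (h = 16*(-3) = -48)
A(r) = -48*√r
A(2 - 1*10)*(-2*(5 - 1)) = (-48*√(2 - 1*10))*(-2*(5 - 1)) = (-48*√(2 - 10))*(-2*4) = -96*I*√2*(-8) = 768*I*√2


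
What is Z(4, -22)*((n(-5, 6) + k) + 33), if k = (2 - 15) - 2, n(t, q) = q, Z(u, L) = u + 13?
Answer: 408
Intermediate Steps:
Z(u, L) = 13 + u
k = -15 (k = -13 - 2 = -15)
Z(4, -22)*((n(-5, 6) + k) + 33) = (13 + 4)*((6 - 15) + 33) = 17*(-9 + 33) = 17*24 = 408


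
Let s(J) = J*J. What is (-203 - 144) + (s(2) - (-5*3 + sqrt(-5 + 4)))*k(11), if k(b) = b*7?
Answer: 1116 - 77*I ≈ 1116.0 - 77.0*I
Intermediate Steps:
k(b) = 7*b
s(J) = J**2
(-203 - 144) + (s(2) - (-5*3 + sqrt(-5 + 4)))*k(11) = (-203 - 144) + (2**2 - (-5*3 + sqrt(-5 + 4)))*(7*11) = -347 + (4 - (-15 + sqrt(-1)))*77 = -347 + (4 - (-15 + I))*77 = -347 + (4 + (15 - I))*77 = -347 + (19 - I)*77 = -347 + (1463 - 77*I) = 1116 - 77*I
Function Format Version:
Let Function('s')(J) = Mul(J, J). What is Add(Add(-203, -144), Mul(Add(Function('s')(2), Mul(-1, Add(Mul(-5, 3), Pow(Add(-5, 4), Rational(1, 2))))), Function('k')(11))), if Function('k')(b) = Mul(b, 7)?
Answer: Add(1116, Mul(-77, I)) ≈ Add(1116.0, Mul(-77.000, I))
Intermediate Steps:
Function('k')(b) = Mul(7, b)
Function('s')(J) = Pow(J, 2)
Add(Add(-203, -144), Mul(Add(Function('s')(2), Mul(-1, Add(Mul(-5, 3), Pow(Add(-5, 4), Rational(1, 2))))), Function('k')(11))) = Add(Add(-203, -144), Mul(Add(Pow(2, 2), Mul(-1, Add(Mul(-5, 3), Pow(Add(-5, 4), Rational(1, 2))))), Mul(7, 11))) = Add(-347, Mul(Add(4, Mul(-1, Add(-15, Pow(-1, Rational(1, 2))))), 77)) = Add(-347, Mul(Add(4, Mul(-1, Add(-15, I))), 77)) = Add(-347, Mul(Add(4, Add(15, Mul(-1, I))), 77)) = Add(-347, Mul(Add(19, Mul(-1, I)), 77)) = Add(-347, Add(1463, Mul(-77, I))) = Add(1116, Mul(-77, I))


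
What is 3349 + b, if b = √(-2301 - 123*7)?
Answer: 3349 + I*√3162 ≈ 3349.0 + 56.232*I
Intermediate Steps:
b = I*√3162 (b = √(-2301 - 861) = √(-3162) = I*√3162 ≈ 56.232*I)
3349 + b = 3349 + I*√3162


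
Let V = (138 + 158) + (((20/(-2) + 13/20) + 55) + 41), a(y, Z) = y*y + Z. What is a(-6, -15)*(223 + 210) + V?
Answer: 189513/20 ≈ 9475.7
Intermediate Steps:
a(y, Z) = Z + y**2 (a(y, Z) = y**2 + Z = Z + y**2)
V = 7653/20 (V = 296 + (((20*(-1/2) + 13*(1/20)) + 55) + 41) = 296 + (((-10 + 13/20) + 55) + 41) = 296 + ((-187/20 + 55) + 41) = 296 + (913/20 + 41) = 296 + 1733/20 = 7653/20 ≈ 382.65)
a(-6, -15)*(223 + 210) + V = (-15 + (-6)**2)*(223 + 210) + 7653/20 = (-15 + 36)*433 + 7653/20 = 21*433 + 7653/20 = 9093 + 7653/20 = 189513/20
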